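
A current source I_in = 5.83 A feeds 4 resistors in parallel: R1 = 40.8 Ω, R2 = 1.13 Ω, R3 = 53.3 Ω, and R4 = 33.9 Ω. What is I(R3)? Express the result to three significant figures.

Total conductance ΣG = 1/40.8 + 1/1.13 + 1/53.3 + 1/33.9 = 0.9577 (units of 1/Ω).
By the current-divider rule, I = I_in · G_k/ΣG = 5.83 × 0.01959 = 0.1142 A.

I ≈ 0.114 A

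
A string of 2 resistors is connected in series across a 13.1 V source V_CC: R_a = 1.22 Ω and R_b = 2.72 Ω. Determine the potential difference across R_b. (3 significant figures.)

Total series resistance ΣR = 1.22 + 2.72 = 3.940 Ω.
Voltage divider: V = V_CC · (2.720 / 3.940) = 13.1 × 0.6904 = 9.044 V.

V ≈ 9.04 V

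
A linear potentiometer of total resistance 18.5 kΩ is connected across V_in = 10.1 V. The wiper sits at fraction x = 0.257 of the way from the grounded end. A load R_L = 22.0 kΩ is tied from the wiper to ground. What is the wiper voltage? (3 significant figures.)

V_out ≈ 2.24 V

Lower segment x·R_p = 4.755 kΩ; upper segment (1−x)·R_p = 13.75 kΩ.
Lower segment in parallel with the load: 4.755 ‖ 22.0 = 3.910 kΩ.
Loaded-divider output: V_out = 10.1 × 0.2214 = 2.237 V.
(Unloaded: V_out = x·V_in = 2.60 V.)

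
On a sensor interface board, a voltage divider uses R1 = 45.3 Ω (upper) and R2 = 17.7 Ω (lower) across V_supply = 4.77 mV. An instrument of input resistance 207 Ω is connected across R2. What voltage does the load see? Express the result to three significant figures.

First combine the lower leg with the load: R2 ‖ R_L = 16.31 Ω.
Now apply the divider: V_out = 4.77 × 0.2647 = 1.263 mV.

V_out ≈ 1.26 mV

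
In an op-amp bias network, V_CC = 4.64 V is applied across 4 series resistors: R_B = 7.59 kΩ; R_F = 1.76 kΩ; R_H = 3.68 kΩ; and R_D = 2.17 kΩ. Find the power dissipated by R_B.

ΣR = 15.20 kΩ → I = 4.64/15.20 = 0.3053 mA.
P(R_B) = I²·R_B = (0.3053)² × 7.59 = 0.7073 mW.

P ≈ 0.707 mW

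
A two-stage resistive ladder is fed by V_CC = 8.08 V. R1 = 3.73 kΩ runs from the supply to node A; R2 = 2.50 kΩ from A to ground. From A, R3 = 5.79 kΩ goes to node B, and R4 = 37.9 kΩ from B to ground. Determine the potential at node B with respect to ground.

Looking into the second stage from A: R3 + R4 = 43.69 kΩ appears in parallel with R2.
R2 ‖ (R3+R4) = 2.365 kΩ.
First divider: V_A = V_CC · 2.365/(3.73 + 2.365) = 3.135 V.
Stage 2 is unloaded, so V_B = V_A · R4/(R3+R4) = 3.135 × 37.9/43.69 = 2.720 V.

V_B ≈ 2.72 V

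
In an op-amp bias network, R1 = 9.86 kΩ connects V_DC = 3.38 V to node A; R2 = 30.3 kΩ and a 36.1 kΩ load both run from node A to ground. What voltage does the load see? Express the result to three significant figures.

V_out ≈ 2.11 V

The load sits in parallel with R2, giving an effective lower resistance R2' = R2·R_L/(R2+R_L) = 16.47 kΩ.
Voltage divider with the loaded lower leg: V_out = 3.38 × 16.47/(9.86 + 16.47) = 3.38 × 0.6256 = 2.114 V.
(Unloaded it would be 2.55 V; the load pulls it down.)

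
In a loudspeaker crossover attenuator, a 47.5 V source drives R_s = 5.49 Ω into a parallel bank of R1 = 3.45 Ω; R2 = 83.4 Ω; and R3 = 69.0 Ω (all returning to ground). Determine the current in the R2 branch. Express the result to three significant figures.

Parallel bank: R_p = 1/(1/3.45 + 1/83.4 + 1/69.0) = 3.161 Ω.
Node voltage V_A = V_s · R_p/(R_s + R_p) = 47.5 × 0.3654 = 17.36 V.
Branch current I = V_A/R2 = 17.36/83.4 = 0.2081 A.

I ≈ 0.208 A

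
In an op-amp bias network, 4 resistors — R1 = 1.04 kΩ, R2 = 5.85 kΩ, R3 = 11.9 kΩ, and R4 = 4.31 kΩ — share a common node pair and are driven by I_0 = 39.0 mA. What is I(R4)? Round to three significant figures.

I ≈ 6.25 mA

Conductances: ΣG = 1/1.04 + 1/5.85 + 1/11.9 + 1/4.31 = 1.449 (1/kΩ).
Current divider: I(R4) = I_0 · G_k/ΣG = 39.0 × (0.2320/1.449) = 39.0 × 0.1602 = 6.247 mA.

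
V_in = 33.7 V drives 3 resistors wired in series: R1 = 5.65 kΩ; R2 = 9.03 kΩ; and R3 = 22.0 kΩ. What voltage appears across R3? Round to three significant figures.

Series total: ΣR = 5.65 + 9.03 + 22.0 = 36.68 kΩ.
V = V_in · R/ΣR = 33.7 × 0.5998 = 20.21 V.

V ≈ 20.2 V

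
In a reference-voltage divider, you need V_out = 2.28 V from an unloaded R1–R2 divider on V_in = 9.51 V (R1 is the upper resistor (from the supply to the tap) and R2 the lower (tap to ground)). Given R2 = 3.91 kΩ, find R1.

Required fraction k = V_out/V_in = 0.2397.
R1 = R2·(1/k − 1) = 3.91 × 3.171 = 12.40 kΩ.

R1 ≈ 12.4 kΩ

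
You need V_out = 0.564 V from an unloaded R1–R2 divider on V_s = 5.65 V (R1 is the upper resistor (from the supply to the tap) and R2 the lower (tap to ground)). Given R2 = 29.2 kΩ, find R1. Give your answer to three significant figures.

R1 ≈ 263 kΩ

V_out/V_s = R2/(R1+R2) = 0.09982.
R1 = R2·(1/k − 1) = 29.2 × 9.018 = 263.3 kΩ.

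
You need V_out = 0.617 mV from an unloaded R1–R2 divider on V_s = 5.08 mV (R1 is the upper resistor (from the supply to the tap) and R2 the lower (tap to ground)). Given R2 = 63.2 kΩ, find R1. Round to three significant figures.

R1 ≈ 457 kΩ

V_out/V_s = R2/(R1+R2) = 0.1215.
R1 = R2·(1/k − 1) = 63.2 × 7.233 = 457.2 kΩ.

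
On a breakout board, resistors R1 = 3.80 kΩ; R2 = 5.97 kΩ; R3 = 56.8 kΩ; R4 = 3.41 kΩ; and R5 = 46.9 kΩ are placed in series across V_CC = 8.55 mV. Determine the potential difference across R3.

Total series resistance ΣR = 3.80 + 5.97 + 56.8 + 3.41 + 46.9 = 116.9 kΩ.
By the voltage-divider rule, V = 8.55 × 56.80/116.9 = 4.155 mV.

V ≈ 4.16 mV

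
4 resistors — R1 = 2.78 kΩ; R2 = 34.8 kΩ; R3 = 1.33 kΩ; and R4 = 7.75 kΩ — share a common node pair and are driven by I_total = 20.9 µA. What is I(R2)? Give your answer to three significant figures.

ΣG = 1/2.78 + 1/34.8 + 1/1.33 + 1/7.75 = 1.269.
R2 takes the fraction G_k/ΣG = 0.02874/1.269 = 0.02264, so I = 20.9 × 0.02264 = 0.4731 µA.

I ≈ 0.473 µA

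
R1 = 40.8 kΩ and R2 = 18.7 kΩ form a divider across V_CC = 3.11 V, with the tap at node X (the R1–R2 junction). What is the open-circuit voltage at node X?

With X open, the divider is unloaded: V_th = 3.11 × 18.7/59.50 = 0.9774 V.

V_th ≈ 0.977 V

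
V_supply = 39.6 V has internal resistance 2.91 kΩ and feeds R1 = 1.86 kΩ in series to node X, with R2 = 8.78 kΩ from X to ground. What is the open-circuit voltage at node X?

V_th ≈ 25.7 V

R1' = 2.91 + 1.86 = 4.770 kΩ (source resistance + R1).
Open-circuit (no load on X): V_th = V_supply · R2/(R1' + R2) = 39.6 × 8.78/(4.770 + 8.78) = 25.66 V.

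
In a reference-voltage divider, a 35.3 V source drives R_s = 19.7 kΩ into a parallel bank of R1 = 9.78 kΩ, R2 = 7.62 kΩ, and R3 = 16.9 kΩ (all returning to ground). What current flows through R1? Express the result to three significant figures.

I ≈ 0.534 mA

Combine the parallel branches: R_p = (1/9.78 + 1/7.62 + 1/16.9)⁻¹ = 3.417 kΩ.
V_A by voltage divider: V_A = 35.3 × 3.417/(19.7 + 3.417) = 5.218 V.
I(R1) = V_A / R1 = 5.218/9.78 = 0.5335 mA.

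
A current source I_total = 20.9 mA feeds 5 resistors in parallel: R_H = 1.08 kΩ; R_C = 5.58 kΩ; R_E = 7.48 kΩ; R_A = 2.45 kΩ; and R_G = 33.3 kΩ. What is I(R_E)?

Total conductance ΣG = 1/1.08 + 1/5.58 + 1/7.48 + 1/2.45 + 1/33.3 = 1.677 (units of 1/kΩ).
By the current-divider rule, I = I_total · G_k/ΣG = 20.9 × 0.07972 = 1.666 mA.

I ≈ 1.67 mA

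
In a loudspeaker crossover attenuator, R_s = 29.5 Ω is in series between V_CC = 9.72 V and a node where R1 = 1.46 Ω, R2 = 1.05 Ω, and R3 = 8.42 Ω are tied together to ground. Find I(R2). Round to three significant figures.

I ≈ 0.175 A

Combine the parallel branches: R_p = (1/1.46 + 1/1.05 + 1/8.42)⁻¹ = 0.5695 Ω.
Node voltage V_A = V_CC · R_p/(R_s + R_p) = 9.72 × 0.01894 = 0.1841 V.
I(R2) = V_A / R2 = 0.1841/1.05 = 0.1753 A.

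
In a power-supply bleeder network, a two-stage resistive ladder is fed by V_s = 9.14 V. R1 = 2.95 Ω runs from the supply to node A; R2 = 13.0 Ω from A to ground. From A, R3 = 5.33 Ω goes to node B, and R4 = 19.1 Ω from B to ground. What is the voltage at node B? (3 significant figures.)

Looking into the second stage from A: R3 + R4 = 24.43 Ω appears in parallel with R2.
Effective lower resistance at A: R2 ‖ 24.43 = 8.485 Ω.
First divider: V_A = V_s · 8.485/(2.95 + 8.485) = 6.782 V.
Then the unloaded second divider: V_B = V_A × R4/(R3+R4) = 6.782 × 0.7818 = 5.302 V.

V_B ≈ 5.30 V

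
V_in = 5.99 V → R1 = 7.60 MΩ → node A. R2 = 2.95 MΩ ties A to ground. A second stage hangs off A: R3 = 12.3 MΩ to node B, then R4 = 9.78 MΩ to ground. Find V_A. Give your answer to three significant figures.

Node A sees R2 in parallel with the series input of stage 2, R3 + R4 = 22.08 MΩ.
R2 ‖ (R3+R4) = 2.602 MΩ.
V_A = 5.99 × 2.602/(7.60 + 2.602) = 1.528 V.

V_A ≈ 1.53 V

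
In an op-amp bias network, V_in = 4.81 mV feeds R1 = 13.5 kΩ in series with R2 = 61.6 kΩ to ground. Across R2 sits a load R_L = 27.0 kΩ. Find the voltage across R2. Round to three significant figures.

R2 ‖ R_L = (61.6 × 27.0)/(61.6 + 27.0) = 18.77 kΩ.
Voltage divider with the loaded lower leg: V_out = 4.81 × 18.77/(13.5 + 18.77) = 4.81 × 0.5817 = 2.798 mV.

V_out ≈ 2.80 mV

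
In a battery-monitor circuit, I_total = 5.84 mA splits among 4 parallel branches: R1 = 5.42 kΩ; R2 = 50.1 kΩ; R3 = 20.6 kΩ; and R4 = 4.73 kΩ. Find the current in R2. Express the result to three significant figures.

Conductances: ΣG = 1/5.42 + 1/50.1 + 1/20.6 + 1/4.73 = 0.4644 (1/kΩ).
Current divider: I(R2) = I_total · G_k/ΣG = 5.84 × (0.01996/0.4644) = 5.84 × 0.04298 = 0.2510 mA.

I ≈ 0.251 mA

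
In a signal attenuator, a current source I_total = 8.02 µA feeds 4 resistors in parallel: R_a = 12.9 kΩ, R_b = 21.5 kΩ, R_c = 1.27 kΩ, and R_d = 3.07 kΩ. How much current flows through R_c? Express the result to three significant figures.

I ≈ 5.10 µA

ΣG = 1/12.9 + 1/21.5 + 1/1.27 + 1/3.07 = 1.237.
Current divider: I(R_c) = I_total · G_k/ΣG = 8.02 × (0.7874/1.237) = 8.02 × 0.6365 = 5.104 µA.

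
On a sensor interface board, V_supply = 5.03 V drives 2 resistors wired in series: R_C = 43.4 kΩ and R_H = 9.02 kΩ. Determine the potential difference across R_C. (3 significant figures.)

Series total: ΣR = 43.4 + 9.02 = 52.42 kΩ.
Voltage divider: V = V_supply · (43.40 / 52.42) = 5.03 × 0.8279 = 4.164 V.

V ≈ 4.16 V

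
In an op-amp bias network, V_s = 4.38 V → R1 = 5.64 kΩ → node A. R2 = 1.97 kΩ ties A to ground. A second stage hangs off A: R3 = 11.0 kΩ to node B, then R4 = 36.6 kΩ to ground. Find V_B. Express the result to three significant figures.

V_B ≈ 0.846 V

Node A sees R2 in parallel with the series input of stage 2, R3 + R4 = 47.60 kΩ.
R2 ‖ (R3+R4) = 1.892 kΩ.
First divider: V_A = V_s · 1.892/(5.64 + 1.892) = 1.100 V.
Stage 2 is unloaded, so V_B = V_A · R4/(R3+R4) = 1.100 × 36.6/47.60 = 0.8459 V.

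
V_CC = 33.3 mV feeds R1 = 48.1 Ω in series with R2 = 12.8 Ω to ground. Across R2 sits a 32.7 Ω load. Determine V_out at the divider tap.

The load sits in parallel with R2, giving an effective lower resistance R2' = R2·R_L/(R2+R_L) = 9.199 Ω.
Then V_out = V_CC · R2'/(R1 + R2') = 33.3 × 9.199/57.30 = 5.346 mV.
(Unloaded it would be 7.00 mV; the load pulls it down.)

V_out ≈ 5.35 mV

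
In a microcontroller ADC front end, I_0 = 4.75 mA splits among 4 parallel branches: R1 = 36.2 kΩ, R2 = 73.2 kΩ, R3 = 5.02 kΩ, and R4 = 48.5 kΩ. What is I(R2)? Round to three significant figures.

I ≈ 0.249 mA

Conductances: ΣG = 1/36.2 + 1/73.2 + 1/5.02 + 1/48.5 = 0.2611 (1/kΩ).
R2 takes the fraction G_k/ΣG = 0.01366/0.2611 = 0.05232, so I = 4.75 × 0.05232 = 0.2485 mA.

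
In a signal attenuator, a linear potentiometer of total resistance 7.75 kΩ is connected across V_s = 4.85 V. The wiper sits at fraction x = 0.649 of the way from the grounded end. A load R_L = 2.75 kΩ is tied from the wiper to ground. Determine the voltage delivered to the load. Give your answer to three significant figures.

V_out ≈ 1.92 V

Split the track: R_lower = x·R_p = 5.030 kΩ, R_upper = (1−x)·R_p = 2.720 kΩ.
Lower segment in parallel with the load: 5.030 ‖ 2.75 = 1.778 kΩ.
Loaded-divider output: V_out = 4.85 × 0.3953 = 1.917 V.
(Unloaded: V_out = x·V_s = 3.15 V.)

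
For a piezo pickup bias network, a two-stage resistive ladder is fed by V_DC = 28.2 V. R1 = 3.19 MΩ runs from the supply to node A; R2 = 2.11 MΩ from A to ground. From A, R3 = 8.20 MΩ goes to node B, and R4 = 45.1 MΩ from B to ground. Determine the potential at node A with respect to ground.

The second stage (R3 + R4 = 53.30 MΩ) loads node A in parallel with R2.
Effective lower resistance at A: R2 ‖ 53.30 = 2.030 MΩ.
So V_A = 28.2 × 0.3888 = 10.97 V.

V_A ≈ 11.0 V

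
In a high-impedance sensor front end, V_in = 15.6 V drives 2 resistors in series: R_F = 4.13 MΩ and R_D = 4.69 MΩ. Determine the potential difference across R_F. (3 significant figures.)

V ≈ 7.30 V

Total series resistance ΣR = 4.13 + 4.69 = 8.820 MΩ.
Voltage divider: V = V_in · (4.130 / 8.820) = 15.6 × 0.4683 = 7.305 V.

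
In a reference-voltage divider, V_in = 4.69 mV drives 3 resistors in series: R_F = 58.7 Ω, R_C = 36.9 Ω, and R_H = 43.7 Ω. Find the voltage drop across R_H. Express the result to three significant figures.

V ≈ 1.47 mV

ΣR = 58.7 + 36.9 + 43.7 = 139.3 Ω.
By the voltage-divider rule, V = 4.69 × 43.70/139.3 = 1.471 mV.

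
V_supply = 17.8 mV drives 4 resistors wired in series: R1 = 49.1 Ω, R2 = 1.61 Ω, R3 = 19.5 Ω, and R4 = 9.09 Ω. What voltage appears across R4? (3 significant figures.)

V ≈ 2.04 mV

Series total: ΣR = 49.1 + 1.61 + 19.5 + 9.09 = 79.30 Ω.
Voltage divider: V = V_supply · (9.090 / 79.30) = 17.8 × 0.1146 = 2.040 mV.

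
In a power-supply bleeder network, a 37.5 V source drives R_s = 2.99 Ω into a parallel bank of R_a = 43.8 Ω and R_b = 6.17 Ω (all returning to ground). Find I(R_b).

I ≈ 3.91 A

Equivalent of the parallel group: R_p = 5.408 Ω.
V_A = 37.5 × 5.408/8.398 = 24.15 V.
I(R_b) = V_A / R_b = 24.15/6.17 = 3.914 A.
(Check via current divider: I_total = 4.465 A; share G_k/ΣG = 0.8765 → same result.)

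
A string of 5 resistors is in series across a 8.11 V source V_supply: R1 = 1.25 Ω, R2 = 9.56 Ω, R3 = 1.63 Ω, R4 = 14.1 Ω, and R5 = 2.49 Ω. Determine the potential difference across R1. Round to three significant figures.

Series total: ΣR = 1.25 + 9.56 + 1.63 + 14.1 + 2.49 = 29.03 Ω.
V = V_supply · R/ΣR = 8.11 × 0.04306 = 0.3492 V.

V ≈ 0.349 V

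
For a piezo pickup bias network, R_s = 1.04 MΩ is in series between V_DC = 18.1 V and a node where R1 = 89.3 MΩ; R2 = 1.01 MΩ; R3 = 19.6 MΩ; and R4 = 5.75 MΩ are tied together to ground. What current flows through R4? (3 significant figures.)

Combine the parallel branches: R_p = (1/89.3 + 1/1.01 + 1/19.6 + 1/5.75)⁻¹ = 0.8155 MΩ.
Node voltage V_A = V_DC · R_p/(R_s + R_p) = 18.1 × 0.4395 = 7.955 V.
Branch current I = V_A/R4 = 7.955/5.75 = 1.383 µA.
(Equivalently: I_total = 9.755 µA, then current-divider fraction G_k/ΣG = 0.1418.)

I ≈ 1.38 µA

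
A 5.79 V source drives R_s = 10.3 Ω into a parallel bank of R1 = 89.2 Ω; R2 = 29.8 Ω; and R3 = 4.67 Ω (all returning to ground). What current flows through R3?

Combine the parallel branches: R_p = (1/89.2 + 1/29.8 + 1/4.67)⁻¹ = 3.862 Ω.
Node voltage V_A = V_s · R_p/(R_s + R_p) = 5.79 × 0.2727 = 1.579 V.
Branch current I = V_A/R3 = 1.579/4.67 = 0.3381 A.

I ≈ 0.338 A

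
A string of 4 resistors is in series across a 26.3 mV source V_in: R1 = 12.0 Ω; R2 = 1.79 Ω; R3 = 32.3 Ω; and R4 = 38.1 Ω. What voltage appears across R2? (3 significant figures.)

V ≈ 0.559 mV

Series total: ΣR = 12.0 + 1.79 + 32.3 + 38.1 = 84.19 Ω.
By the voltage-divider rule, V = 26.3 × 1.790/84.19 = 0.5592 mV.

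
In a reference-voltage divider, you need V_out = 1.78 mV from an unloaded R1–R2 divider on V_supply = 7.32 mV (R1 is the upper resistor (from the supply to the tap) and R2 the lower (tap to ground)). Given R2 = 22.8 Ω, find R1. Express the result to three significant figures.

R1 ≈ 71.0 Ω

Required fraction k = V_out/V_supply = 0.2432.
R1 = R2·(1/k − 1) = 22.8 × 3.112 = 70.96 Ω.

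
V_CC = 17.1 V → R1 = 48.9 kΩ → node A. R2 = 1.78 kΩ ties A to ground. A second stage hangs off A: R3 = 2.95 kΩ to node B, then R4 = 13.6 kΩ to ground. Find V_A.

V_A ≈ 0.544 V

The second stage (R3 + R4 = 16.55 kΩ) loads node A in parallel with R2.
Effective lower resistance at A: R2 ‖ 16.55 = 1.607 kΩ.
So V_A = 17.1 × 0.03182 = 0.5441 V.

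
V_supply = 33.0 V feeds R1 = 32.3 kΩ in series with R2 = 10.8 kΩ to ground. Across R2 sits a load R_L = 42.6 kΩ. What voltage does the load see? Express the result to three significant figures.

V_out ≈ 6.95 V

The load sits in parallel with R2, giving an effective lower resistance R2' = R2·R_L/(R2+R_L) = 8.616 kΩ.
Voltage divider with the loaded lower leg: V_out = 33.0 × 8.616/(32.3 + 8.616) = 33.0 × 0.2106 = 6.949 V.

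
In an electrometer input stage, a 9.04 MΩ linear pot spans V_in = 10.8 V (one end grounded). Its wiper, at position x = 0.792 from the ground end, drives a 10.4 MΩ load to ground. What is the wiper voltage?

Split the track: R_lower = x·R_p = 7.160 MΩ, R_upper = (1−x)·R_p = 1.880 MΩ.
R_L loads the lower segment: effective lower R = 4.240 MΩ.
Then V_out = V_in · 4.240/(1.880 + 4.240) = 7.482 V.

V_out ≈ 7.48 V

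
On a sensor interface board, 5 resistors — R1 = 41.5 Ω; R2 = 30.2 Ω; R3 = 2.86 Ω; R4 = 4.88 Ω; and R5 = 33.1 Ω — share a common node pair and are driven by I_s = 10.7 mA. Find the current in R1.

Conductances: ΣG = 1/41.5 + 1/30.2 + 1/2.86 + 1/4.88 + 1/33.1 = 0.6420 (1/Ω).
Current divider: I(R1) = I_s · G_k/ΣG = 10.7 × (0.02410/0.6420) = 10.7 × 0.03753 = 0.4016 mA.

I ≈ 0.402 mA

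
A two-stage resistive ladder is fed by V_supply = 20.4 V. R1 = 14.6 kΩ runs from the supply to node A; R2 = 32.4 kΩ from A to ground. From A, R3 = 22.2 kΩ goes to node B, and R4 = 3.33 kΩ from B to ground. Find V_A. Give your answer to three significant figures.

Looking into the second stage from A: R3 + R4 = 25.53 kΩ appears in parallel with R2.
R2 ‖ (R3+R4) = 14.28 kΩ.
So V_A = 20.4 × 0.4944 = 10.09 V.

V_A ≈ 10.1 V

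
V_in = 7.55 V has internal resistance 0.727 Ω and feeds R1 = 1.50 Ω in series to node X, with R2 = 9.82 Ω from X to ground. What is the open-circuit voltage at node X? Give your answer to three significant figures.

V_th ≈ 6.15 V

R1' = 0.727 + 1.50 = 2.227 Ω (source resistance + R1).
Open-circuit (no load on X): V_th = V_in · R2/(R1' + R2) = 7.55 × 9.82/(2.227 + 9.82) = 6.154 V.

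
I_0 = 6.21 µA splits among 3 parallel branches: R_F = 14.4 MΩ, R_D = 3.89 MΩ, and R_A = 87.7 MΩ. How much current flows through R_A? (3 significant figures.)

I ≈ 0.210 µA

Total conductance ΣG = 1/14.4 + 1/3.89 + 1/87.7 = 0.3379 (units of 1/MΩ).
By the current-divider rule, I = I_0 · G_k/ΣG = 6.21 × 0.03374 = 0.2095 µA.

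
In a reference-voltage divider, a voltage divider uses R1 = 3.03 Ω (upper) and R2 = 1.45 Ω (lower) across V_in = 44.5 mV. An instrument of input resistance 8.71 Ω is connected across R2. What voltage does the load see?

The load sits in parallel with R2, giving an effective lower resistance R2' = R2·R_L/(R2+R_L) = 1.243 Ω.
Now apply the divider: V_out = 44.5 × 0.2909 = 12.95 mV.

V_out ≈ 12.9 mV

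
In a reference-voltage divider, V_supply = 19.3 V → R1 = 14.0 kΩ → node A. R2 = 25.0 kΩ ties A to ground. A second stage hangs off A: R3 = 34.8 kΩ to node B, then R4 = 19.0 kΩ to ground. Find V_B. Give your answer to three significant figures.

V_B ≈ 3.74 V

The second stage (R3 + R4 = 53.80 kΩ) loads node A in parallel with R2.
Effective lower resistance at A: R2 ‖ 53.80 = 17.07 kΩ.
V_A = 19.3 × 17.07/(14.0 + 17.07) = 10.60 V.
V_B = V_A × 0.3532 = 3.745 V.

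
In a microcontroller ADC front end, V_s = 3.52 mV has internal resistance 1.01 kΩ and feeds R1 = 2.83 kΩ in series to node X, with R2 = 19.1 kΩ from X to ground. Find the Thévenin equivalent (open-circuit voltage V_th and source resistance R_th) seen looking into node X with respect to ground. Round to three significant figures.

V_th ≈ 2.93 mV, R_th ≈ 3.20 kΩ

R1' = 1.01 + 2.83 = 3.840 kΩ (source resistance + R1).
Open-circuit (no load on X): V_th = V_s · R2/(R1' + R2) = 3.52 × 19.1/(3.840 + 19.1) = 2.931 mV.
Looking into X with the source shorted: R_th = R1'·R2/(R1'+R2) = 3.840 × 19.1/22.94 = 3.197 kΩ.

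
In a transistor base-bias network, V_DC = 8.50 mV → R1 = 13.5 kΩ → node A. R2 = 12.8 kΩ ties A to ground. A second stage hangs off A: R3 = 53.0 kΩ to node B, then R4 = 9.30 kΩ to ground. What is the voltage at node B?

V_B ≈ 0.559 mV

The second stage (R3 + R4 = 62.30 kΩ) loads node A in parallel with R2.
R2 ‖ (R3+R4) = 10.62 kΩ.
So V_A = 8.50 × 0.4403 = 3.742 mV.
Stage 2 is unloaded, so V_B = V_A · R4/(R3+R4) = 3.742 × 9.30/62.30 = 0.5586 mV.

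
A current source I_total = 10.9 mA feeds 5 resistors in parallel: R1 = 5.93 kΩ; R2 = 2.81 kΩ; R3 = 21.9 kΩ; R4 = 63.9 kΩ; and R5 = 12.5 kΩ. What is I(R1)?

I ≈ 2.76 mA

Total conductance ΣG = 1/5.93 + 1/2.81 + 1/21.9 + 1/63.9 + 1/12.5 = 0.6658 (units of 1/kΩ).
By the current-divider rule, I = I_total · G_k/ΣG = 10.9 × 0.2533 = 2.761 mA.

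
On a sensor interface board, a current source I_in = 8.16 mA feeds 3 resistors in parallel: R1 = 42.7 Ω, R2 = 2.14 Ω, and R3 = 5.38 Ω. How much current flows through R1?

I ≈ 0.282 mA

Conductances: ΣG = 1/42.7 + 1/2.14 + 1/5.38 = 0.6766 (1/Ω).
R1 takes the fraction G_k/ΣG = 0.02342/0.6766 = 0.03461, so I = 8.16 × 0.03461 = 0.2824 mA.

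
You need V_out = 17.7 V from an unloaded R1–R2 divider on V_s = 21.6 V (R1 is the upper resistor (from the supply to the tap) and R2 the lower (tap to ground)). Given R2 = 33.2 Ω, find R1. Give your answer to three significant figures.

V_out/V_s = R2/(R1+R2) = 0.8194.
Rearranging, R1 = R2·(1−k)/k = 33.2 × 0.2203 = 7.315 Ω.

R1 ≈ 7.32 Ω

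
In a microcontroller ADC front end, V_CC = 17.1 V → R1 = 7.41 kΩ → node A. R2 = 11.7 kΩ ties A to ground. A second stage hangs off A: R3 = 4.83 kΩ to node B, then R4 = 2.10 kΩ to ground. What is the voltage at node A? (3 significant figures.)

Looking into the second stage from A: R3 + R4 = 6.930 kΩ appears in parallel with R2.
Effective lower resistance at A: R2 ‖ 6.930 = 4.352 kΩ.
So V_A = 17.1 × 0.3700 = 6.327 V.

V_A ≈ 6.33 V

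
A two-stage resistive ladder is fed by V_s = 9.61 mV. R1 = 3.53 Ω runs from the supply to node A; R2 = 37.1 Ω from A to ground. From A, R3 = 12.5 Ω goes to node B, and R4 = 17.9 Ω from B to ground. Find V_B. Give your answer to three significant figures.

V_B ≈ 4.67 mV

Node A sees R2 in parallel with the series input of stage 2, R3 + R4 = 30.40 Ω.
Effective lower resistance at A: R2 ‖ 30.40 = 16.71 Ω.
First divider: V_A = V_s · 16.71/(3.53 + 16.71) = 7.934 mV.
V_B = V_A × 0.5888 = 4.672 mV.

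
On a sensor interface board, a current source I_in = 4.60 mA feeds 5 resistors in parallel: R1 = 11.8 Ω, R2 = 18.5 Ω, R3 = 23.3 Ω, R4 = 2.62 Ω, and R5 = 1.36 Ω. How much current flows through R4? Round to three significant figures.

I ≈ 1.35 mA

Conductances: ΣG = 1/11.8 + 1/18.5 + 1/23.3 + 1/2.62 + 1/1.36 = 1.299 (1/Ω).
By the current-divider rule, I = I_in · G_k/ΣG = 4.60 × 0.2939 = 1.352 mA.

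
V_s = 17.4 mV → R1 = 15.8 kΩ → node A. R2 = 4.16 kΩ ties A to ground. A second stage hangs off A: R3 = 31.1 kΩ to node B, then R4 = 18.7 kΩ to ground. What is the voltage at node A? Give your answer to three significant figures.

The second stage (R3 + R4 = 49.80 kΩ) loads node A in parallel with R2.
R2 ‖ (R3+R4) = 3.839 kΩ.
So V_A = 17.4 × 0.1955 = 3.402 mV.

V_A ≈ 3.40 mV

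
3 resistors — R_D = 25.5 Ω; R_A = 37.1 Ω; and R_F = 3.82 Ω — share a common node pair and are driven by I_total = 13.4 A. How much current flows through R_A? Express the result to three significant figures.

I ≈ 1.10 A

ΣG = 1/25.5 + 1/37.1 + 1/3.82 = 0.3279.
Current divider: I(R_A) = I_total · G_k/ΣG = 13.4 × (0.02695/0.3279) = 13.4 × 0.08219 = 1.101 A.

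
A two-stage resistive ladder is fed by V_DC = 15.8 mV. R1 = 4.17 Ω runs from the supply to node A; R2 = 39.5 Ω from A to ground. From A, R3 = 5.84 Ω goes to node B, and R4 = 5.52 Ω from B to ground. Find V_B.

V_B ≈ 5.21 mV

Node A sees R2 in parallel with the series input of stage 2, R3 + R4 = 11.36 Ω.
R2 ‖ (R3+R4) = 8.823 Ω.
So V_A = 15.8 × 0.6790 = 10.73 mV.
Then the unloaded second divider: V_B = V_A × R4/(R3+R4) = 10.73 × 0.4859 = 5.213 mV.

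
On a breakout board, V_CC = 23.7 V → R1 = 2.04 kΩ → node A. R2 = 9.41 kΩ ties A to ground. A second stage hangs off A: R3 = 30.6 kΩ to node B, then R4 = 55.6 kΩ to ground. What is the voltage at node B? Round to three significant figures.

Node A sees R2 in parallel with the series input of stage 2, R3 + R4 = 86.20 kΩ.
Effective lower resistance at A: R2 ‖ 86.20 = 8.484 kΩ.
V_A = 23.7 × 8.484/(2.04 + 8.484) = 19.11 V.
V_B = V_A × 0.6450 = 12.32 V.

V_B ≈ 12.3 V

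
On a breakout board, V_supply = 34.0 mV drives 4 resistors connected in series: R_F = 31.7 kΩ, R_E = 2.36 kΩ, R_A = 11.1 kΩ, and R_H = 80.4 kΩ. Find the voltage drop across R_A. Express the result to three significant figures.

Total series resistance ΣR = 31.7 + 2.36 + 11.1 + 80.4 = 125.6 kΩ.
V = V_supply · R/ΣR = 34.0 × 0.08840 = 3.006 mV.

V ≈ 3.01 mV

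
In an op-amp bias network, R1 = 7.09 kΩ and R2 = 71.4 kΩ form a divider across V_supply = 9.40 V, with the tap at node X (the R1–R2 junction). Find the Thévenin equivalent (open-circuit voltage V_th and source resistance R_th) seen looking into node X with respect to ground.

Open-circuit (no load on X): V_th = V_supply · R2/(R1 + R2) = 9.40 × 71.4/(7.090 + 71.4) = 8.551 V.
With V_supply suppressed (replaced by a short), R_th = R1 ‖ R2 = (7.090 × 71.4)/(7.090 + 71.4) = 6.450 kΩ.

V_th ≈ 8.55 V, R_th ≈ 6.45 kΩ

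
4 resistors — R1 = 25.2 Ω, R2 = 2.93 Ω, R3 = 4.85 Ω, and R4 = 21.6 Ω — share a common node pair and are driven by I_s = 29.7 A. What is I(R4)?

Total conductance ΣG = 1/25.2 + 1/2.93 + 1/4.85 + 1/21.6 = 0.6335 (units of 1/Ω).
By the current-divider rule, I = I_s · G_k/ΣG = 29.7 × 0.07308 = 2.171 A.

I ≈ 2.17 A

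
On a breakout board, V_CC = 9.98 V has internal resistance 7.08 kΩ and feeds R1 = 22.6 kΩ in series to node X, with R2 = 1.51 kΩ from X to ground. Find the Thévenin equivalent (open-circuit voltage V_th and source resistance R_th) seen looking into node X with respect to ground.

R1' = 7.08 + 22.6 = 29.68 kΩ (source resistance + R1).
Open-circuit (no load on X): V_th = V_CC · R2/(R1' + R2) = 9.98 × 1.51/(29.68 + 1.51) = 0.4832 V.
Looking into X with the source shorted: R_th = R1'·R2/(R1'+R2) = 29.68 × 1.51/31.19 = 1.437 kΩ.

V_th ≈ 0.483 V, R_th ≈ 1.44 kΩ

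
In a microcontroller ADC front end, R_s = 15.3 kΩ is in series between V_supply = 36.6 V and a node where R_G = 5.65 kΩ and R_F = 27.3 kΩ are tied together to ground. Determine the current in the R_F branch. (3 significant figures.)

Parallel bank: R_p = 1/(1/5.65 + 1/27.3) = 4.681 kΩ.
V_A = 36.6 × 4.681/19.98 = 8.575 V.
I(R_F) = V_A / R_F = 8.575/27.3 = 0.3141 mA.
(Check via current divider: I_total = 1.832 mA; share G_k/ΣG = 0.1715 → same result.)

I ≈ 0.314 mA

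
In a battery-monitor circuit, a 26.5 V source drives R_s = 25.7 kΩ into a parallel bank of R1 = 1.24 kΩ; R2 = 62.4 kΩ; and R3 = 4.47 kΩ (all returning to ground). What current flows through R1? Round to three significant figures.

I ≈ 0.766 mA

Combine the parallel branches: R_p = (1/1.24 + 1/62.4 + 1/4.47)⁻¹ = 0.9558 kΩ.
V_A = 26.5 × 0.9558/26.66 = 0.9503 V.
I(R1) = V_A / R1 = 0.9503/1.24 = 0.7663 mA.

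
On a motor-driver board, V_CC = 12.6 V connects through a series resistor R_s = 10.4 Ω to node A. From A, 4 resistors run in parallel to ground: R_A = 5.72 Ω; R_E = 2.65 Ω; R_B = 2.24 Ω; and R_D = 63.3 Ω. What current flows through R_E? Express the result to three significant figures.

Parallel bank: R_p = 1/(1/5.72 + 1/2.65 + 1/2.24 + 1/63.3) = 0.9858 Ω.
V_A by voltage divider: V_A = 12.6 × 0.9858/(10.4 + 0.9858) = 1.091 V.
Branch current I = V_A/R_E = 1.091/2.65 = 0.4117 A.
(Check via current divider: I_total = 1.107 A; share G_k/ΣG = 0.3720 → same result.)

I ≈ 0.412 A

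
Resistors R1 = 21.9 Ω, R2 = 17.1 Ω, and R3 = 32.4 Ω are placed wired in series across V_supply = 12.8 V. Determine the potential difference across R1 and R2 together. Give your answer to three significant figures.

ΣR = 21.9 + 17.1 + 32.4 = 71.40 Ω.
R_{R1..R2} = 21.9 + 17.1 = 39.00 Ω.
V = V_supply · R/ΣR = 12.8 × 0.5462 = 6.992 V.

V ≈ 6.99 V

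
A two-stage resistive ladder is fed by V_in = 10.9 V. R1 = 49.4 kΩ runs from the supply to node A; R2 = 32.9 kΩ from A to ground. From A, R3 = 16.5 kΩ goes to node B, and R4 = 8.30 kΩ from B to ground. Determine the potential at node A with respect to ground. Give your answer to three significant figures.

V_A ≈ 2.43 V

Looking into the second stage from A: R3 + R4 = 24.80 kΩ appears in parallel with R2.
Effective lower resistance at A: R2 ‖ 24.80 = 14.14 kΩ.
V_A = 10.9 × 14.14/(49.4 + 14.14) = 2.426 V.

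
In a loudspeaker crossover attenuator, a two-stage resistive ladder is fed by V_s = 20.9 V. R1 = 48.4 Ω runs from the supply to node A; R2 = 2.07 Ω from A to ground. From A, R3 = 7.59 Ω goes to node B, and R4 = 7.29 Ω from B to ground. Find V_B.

V_B ≈ 0.371 V

Node A sees R2 in parallel with the series input of stage 2, R3 + R4 = 14.88 Ω.
Effective lower resistance at A: R2 ‖ 14.88 = 1.817 Ω.
So V_A = 20.9 × 0.03619 = 0.7563 V.
Stage 2 is unloaded, so V_B = V_A · R4/(R3+R4) = 0.7563 × 7.29/14.88 = 0.3705 V.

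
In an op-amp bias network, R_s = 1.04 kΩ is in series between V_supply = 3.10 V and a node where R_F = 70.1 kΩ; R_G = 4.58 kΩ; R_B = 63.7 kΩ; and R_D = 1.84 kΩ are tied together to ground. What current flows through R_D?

I ≈ 0.924 mA

Parallel bank: R_p = 1/(1/70.1 + 1/4.58 + 1/63.7 + 1/1.84) = 1.263 kΩ.
V_A by voltage divider: V_A = 3.10 × 1.263/(1.04 + 1.263) = 1.700 V.
I(R_D) = V_A / R_D = 1.700/1.84 = 0.9240 mA.
(Check via current divider: I_total = 1.346 mA; share G_k/ΣG = 0.6864 → same result.)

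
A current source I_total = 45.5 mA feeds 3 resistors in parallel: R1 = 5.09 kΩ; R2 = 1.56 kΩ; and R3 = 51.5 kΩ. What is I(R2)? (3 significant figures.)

I ≈ 34.0 mA

Total conductance ΣG = 1/5.09 + 1/1.56 + 1/51.5 = 0.8569 (units of 1/kΩ).
Current divider: I(R2) = I_total · G_k/ΣG = 45.5 × (0.6410/0.8569) = 45.5 × 0.7481 = 34.04 mA.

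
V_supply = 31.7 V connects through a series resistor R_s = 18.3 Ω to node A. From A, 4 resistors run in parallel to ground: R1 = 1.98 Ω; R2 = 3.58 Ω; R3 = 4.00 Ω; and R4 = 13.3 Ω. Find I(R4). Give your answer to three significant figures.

Combine the parallel branches: R_p = (1/1.98 + 1/3.58 + 1/4.00 + 1/13.3)⁻¹ = 0.9013 Ω.
V_A = 31.7 × 0.9013/19.20 = 1.488 V.
Branch current I = V_A/R4 = 1.488/13.3 = 0.1119 A.

I ≈ 0.112 A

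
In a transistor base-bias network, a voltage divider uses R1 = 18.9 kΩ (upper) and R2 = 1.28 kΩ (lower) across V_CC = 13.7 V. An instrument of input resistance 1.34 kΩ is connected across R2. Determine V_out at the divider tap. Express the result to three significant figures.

R2 ‖ R_L = (1.28 × 1.34)/(1.28 + 1.34) = 0.6547 kΩ.
Then V_out = V_CC · R2'/(R1 + R2') = 13.7 × 0.6547/19.55 = 0.4587 V.
(Unloaded it would be 0.869 V; the load pulls it down.)

V_out ≈ 0.459 V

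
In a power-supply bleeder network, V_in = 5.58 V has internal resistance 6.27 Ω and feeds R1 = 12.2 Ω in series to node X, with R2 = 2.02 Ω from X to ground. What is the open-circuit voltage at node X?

R1' = 6.27 + 12.2 = 18.47 Ω (source resistance + R1).
With X open, the divider is unloaded: V_th = 5.58 × 2.02/20.49 = 0.5501 V.

V_th ≈ 0.550 V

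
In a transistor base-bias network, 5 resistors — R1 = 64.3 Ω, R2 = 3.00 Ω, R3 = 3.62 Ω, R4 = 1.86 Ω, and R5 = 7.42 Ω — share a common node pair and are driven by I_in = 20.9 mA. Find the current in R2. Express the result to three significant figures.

I ≈ 5.37 mA

Conductances: ΣG = 1/64.3 + 1/3.00 + 1/3.62 + 1/1.86 + 1/7.42 = 1.298 (1/Ω).
R2 takes the fraction G_k/ΣG = 0.3333/1.298 = 0.2569, so I = 20.9 × 0.2569 = 5.369 mA.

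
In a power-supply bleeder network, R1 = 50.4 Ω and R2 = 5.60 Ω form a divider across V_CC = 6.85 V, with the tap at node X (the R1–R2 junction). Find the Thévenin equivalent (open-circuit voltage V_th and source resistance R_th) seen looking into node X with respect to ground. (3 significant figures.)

V_th ≈ 0.685 V, R_th ≈ 5.04 Ω

With X open, the divider is unloaded: V_th = 6.85 × 5.60/56.00 = 0.6850 V.
Looking into X with the source shorted: R_th = R1·R2/(R1+R2) = 50.40 × 5.60/56.00 = 5.040 Ω.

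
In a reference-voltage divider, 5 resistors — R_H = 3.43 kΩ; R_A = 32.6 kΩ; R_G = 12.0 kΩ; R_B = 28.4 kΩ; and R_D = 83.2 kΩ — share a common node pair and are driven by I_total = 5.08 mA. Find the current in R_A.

I ≈ 0.344 mA

Total conductance ΣG = 1/3.43 + 1/32.6 + 1/12.0 + 1/28.4 + 1/83.2 = 0.4528 (units of 1/kΩ).
Current divider: I(R_A) = I_total · G_k/ΣG = 5.08 × (0.03067/0.4528) = 5.08 × 0.06775 = 0.3442 mA.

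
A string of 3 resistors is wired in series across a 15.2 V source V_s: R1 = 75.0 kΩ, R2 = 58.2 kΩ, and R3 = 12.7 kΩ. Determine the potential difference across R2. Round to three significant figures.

V ≈ 6.06 V

Total series resistance ΣR = 75.0 + 58.2 + 12.7 = 145.9 kΩ.
Voltage divider: V = V_s · (58.20 / 145.9) = 15.2 × 0.3989 = 6.063 V.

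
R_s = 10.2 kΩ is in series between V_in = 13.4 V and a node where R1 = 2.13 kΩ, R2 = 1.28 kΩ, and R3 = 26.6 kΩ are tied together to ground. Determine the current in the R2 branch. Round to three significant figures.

Parallel bank: R_p = 1/(1/2.13 + 1/1.28 + 1/26.6) = 0.7762 kΩ.
V_A by voltage divider: V_A = 13.4 × 0.7762/(10.2 + 0.7762) = 0.9476 V.
I(R2) = V_A / R2 = 0.9476/1.28 = 0.7403 mA.

I ≈ 0.740 mA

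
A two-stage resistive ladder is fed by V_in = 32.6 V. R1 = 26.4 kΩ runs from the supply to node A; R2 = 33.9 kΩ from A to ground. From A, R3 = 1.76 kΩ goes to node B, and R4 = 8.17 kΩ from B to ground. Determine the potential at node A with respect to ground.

The second stage (R3 + R4 = 9.930 kΩ) loads node A in parallel with R2.
Effective lower resistance at A: R2 ‖ 9.930 = 7.680 kΩ.
V_A = 32.6 × 7.680/(26.4 + 7.680) = 7.347 V.

V_A ≈ 7.35 V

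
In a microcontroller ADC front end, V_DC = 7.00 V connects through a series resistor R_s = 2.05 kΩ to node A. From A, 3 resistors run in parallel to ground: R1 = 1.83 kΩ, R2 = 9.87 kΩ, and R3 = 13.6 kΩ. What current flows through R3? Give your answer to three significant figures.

I ≈ 0.208 mA

Parallel bank: R_p = 1/(1/1.83 + 1/9.87 + 1/13.6) = 1.386 kΩ.
V_A by voltage divider: V_A = 7.00 × 1.386/(2.05 + 1.386) = 2.824 V.
I(R3) = V_A / R3 = 2.824/13.6 = 0.2077 mA.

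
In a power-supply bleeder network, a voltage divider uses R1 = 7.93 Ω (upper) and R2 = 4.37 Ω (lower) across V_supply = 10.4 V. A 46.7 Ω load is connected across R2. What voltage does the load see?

V_out ≈ 3.48 V

The load sits in parallel with R2, giving an effective lower resistance R2' = R2·R_L/(R2+R_L) = 3.996 Ω.
Then V_out = V_supply · R2'/(R1 + R2') = 10.4 × 3.996/11.93 = 3.485 V.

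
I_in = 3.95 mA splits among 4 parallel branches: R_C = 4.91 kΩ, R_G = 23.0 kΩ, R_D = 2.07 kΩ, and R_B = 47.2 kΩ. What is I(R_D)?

Total conductance ΣG = 1/4.91 + 1/23.0 + 1/2.07 + 1/47.2 = 0.7514 (units of 1/kΩ).
By the current-divider rule, I = I_in · G_k/ΣG = 3.95 × 0.6429 = 2.539 mA.

I ≈ 2.54 mA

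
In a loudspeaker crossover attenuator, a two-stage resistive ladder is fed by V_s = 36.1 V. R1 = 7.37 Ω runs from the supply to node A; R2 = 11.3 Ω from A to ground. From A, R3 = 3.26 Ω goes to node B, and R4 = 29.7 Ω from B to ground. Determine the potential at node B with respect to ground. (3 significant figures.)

Looking into the second stage from A: R3 + R4 = 32.96 Ω appears in parallel with R2.
Effective lower resistance at A: R2 ‖ 32.96 = 8.415 Ω.
First divider: V_A = V_s · 8.415/(7.37 + 8.415) = 19.24 V.
Then the unloaded second divider: V_B = V_A × R4/(R3+R4) = 19.24 × 0.9011 = 17.34 V.

V_B ≈ 17.3 V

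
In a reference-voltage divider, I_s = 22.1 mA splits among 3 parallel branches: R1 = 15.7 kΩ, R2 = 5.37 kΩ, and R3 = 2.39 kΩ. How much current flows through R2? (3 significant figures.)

Conductances: ΣG = 1/15.7 + 1/5.37 + 1/2.39 = 0.6683 (1/kΩ).
By the current-divider rule, I = I_s · G_k/ΣG = 22.1 × 0.2786 = 6.158 mA.

I ≈ 6.16 mA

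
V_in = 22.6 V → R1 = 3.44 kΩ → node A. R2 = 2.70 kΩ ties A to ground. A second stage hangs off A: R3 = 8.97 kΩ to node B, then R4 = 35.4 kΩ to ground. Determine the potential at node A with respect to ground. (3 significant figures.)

Node A sees R2 in parallel with the series input of stage 2, R3 + R4 = 44.37 kΩ.
R2 ‖ (R3+R4) = 2.545 kΩ.
So V_A = 22.6 × 0.4252 = 9.610 V.

V_A ≈ 9.61 V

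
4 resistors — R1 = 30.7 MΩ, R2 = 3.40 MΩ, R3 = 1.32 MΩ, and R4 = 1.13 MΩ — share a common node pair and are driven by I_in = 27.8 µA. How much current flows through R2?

I ≈ 4.15 µA

ΣG = 1/30.7 + 1/3.40 + 1/1.32 + 1/1.13 = 1.969.
R2 takes the fraction G_k/ΣG = 0.2941/1.969 = 0.1494, so I = 27.8 × 0.1494 = 4.152 µA.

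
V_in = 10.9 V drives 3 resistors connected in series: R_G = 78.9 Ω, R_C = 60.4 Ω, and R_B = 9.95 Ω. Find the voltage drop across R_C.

V ≈ 4.41 V

ΣR = 78.9 + 60.4 + 9.95 = 149.2 Ω.
Voltage divider: V = V_in · (60.40 / 149.2) = 10.9 × 0.4047 = 4.411 V.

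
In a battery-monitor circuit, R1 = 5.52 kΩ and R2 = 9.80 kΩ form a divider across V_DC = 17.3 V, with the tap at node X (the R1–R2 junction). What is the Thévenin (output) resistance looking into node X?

Zeroing V_DC shorts the top of R1 to ground, so R_th = R1 ‖ R2 = 3.531 kΩ.

R_th ≈ 3.53 kΩ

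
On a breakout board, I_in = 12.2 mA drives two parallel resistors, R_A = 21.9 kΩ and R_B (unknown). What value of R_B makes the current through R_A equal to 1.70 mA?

Two-branch current divider: I_A = I_in · R_B/(R_A + R_B).
1.70/12.2 = R_B/(R_A + R_B) → R_B = R_A · (0.1393)/(1 − 0.1393) = 21.9 × 0.1619 = 3.546 kΩ.

R_B ≈ 3.55 kΩ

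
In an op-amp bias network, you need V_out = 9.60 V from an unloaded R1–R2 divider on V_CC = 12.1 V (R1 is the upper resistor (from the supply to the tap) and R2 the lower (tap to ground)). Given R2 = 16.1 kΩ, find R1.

R1 ≈ 4.19 kΩ

Required fraction k = V_out/V_CC = 0.7934.
Rearranging, R1 = R2·(1−k)/k = 16.1 × 0.2604 = 4.193 kΩ.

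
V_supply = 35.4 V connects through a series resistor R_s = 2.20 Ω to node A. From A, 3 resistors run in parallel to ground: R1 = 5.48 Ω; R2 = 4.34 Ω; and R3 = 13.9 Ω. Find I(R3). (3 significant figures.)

Equivalent of the parallel group: R_p = 2.063 Ω.
V_A = 35.4 × 2.063/4.263 = 17.13 V.
I(R3) = V_A / R3 = 17.13/13.9 = 1.232 A.

I ≈ 1.23 A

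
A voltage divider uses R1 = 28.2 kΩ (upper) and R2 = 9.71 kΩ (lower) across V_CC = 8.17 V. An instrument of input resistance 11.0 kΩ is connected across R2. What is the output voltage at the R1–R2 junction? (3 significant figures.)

V_out ≈ 1.26 V

R2 ‖ R_L = (9.71 × 11.0)/(9.71 + 11.0) = 5.157 kΩ.
Now apply the divider: V_out = 8.17 × 0.1546 = 1.263 V.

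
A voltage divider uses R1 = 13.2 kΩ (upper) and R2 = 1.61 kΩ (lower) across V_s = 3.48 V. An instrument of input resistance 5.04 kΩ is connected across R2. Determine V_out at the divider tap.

The load sits in parallel with R2, giving an effective lower resistance R2' = R2·R_L/(R2+R_L) = 1.220 kΩ.
Voltage divider with the loaded lower leg: V_out = 3.48 × 1.220/(13.2 + 1.220) = 3.48 × 0.08462 = 0.2945 V.

V_out ≈ 0.294 V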